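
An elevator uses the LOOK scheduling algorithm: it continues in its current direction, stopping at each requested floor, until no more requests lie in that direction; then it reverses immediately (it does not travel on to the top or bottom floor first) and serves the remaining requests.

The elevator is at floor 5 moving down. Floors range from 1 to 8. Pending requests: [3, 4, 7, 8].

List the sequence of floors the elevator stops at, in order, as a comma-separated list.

Answer: 4, 3, 7, 8

Derivation:
Current: 5, moving DOWN
Serve below first (descending): [4, 3]
Then reverse, serve above (ascending): [7, 8]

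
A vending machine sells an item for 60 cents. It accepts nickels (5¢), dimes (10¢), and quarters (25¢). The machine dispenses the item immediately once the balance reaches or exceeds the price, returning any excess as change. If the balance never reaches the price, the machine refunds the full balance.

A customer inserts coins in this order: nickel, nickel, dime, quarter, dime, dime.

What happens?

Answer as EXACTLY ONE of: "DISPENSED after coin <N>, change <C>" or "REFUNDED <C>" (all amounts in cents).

Price: 60¢
Coin 1 (nickel, 5¢): balance = 5¢
Coin 2 (nickel, 5¢): balance = 10¢
Coin 3 (dime, 10¢): balance = 20¢
Coin 4 (quarter, 25¢): balance = 45¢
Coin 5 (dime, 10¢): balance = 55¢
Coin 6 (dime, 10¢): balance = 65¢
  → balance >= price → DISPENSE, change = 65 - 60 = 5¢

Answer: DISPENSED after coin 6, change 5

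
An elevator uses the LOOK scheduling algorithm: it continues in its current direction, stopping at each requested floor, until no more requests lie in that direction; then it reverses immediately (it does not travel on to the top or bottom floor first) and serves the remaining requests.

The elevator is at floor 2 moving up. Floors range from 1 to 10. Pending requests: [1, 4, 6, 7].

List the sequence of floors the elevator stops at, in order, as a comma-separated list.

Answer: 4, 6, 7, 1

Derivation:
Current: 2, moving UP
Serve above first (ascending): [4, 6, 7]
Then reverse, serve below (descending): [1]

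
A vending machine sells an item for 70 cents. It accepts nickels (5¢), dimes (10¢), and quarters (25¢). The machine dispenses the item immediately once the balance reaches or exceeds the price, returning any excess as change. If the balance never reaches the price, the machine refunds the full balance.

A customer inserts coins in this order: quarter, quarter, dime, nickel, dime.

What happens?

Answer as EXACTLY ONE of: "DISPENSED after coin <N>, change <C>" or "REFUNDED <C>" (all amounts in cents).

Price: 70¢
Coin 1 (quarter, 25¢): balance = 25¢
Coin 2 (quarter, 25¢): balance = 50¢
Coin 3 (dime, 10¢): balance = 60¢
Coin 4 (nickel, 5¢): balance = 65¢
Coin 5 (dime, 10¢): balance = 75¢
  → balance >= price → DISPENSE, change = 75 - 70 = 5¢

Answer: DISPENSED after coin 5, change 5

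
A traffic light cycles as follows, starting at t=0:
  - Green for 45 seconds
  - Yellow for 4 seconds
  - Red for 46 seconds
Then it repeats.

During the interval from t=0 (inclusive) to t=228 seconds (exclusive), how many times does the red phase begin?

Cycle = 45+4+46 = 95s
red phase starts at t = k*95 + 49 for k=0,1,2,...
Need k*95+49 < 228 → k < 1.884
k ∈ {0, ..., 1} → 2 starts

Answer: 2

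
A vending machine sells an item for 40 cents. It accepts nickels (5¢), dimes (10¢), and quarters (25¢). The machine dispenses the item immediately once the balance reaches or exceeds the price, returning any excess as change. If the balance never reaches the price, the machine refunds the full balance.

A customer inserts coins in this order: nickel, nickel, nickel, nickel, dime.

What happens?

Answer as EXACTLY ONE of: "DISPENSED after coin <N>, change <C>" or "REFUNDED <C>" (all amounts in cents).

Answer: REFUNDED 30

Derivation:
Price: 40¢
Coin 1 (nickel, 5¢): balance = 5¢
Coin 2 (nickel, 5¢): balance = 10¢
Coin 3 (nickel, 5¢): balance = 15¢
Coin 4 (nickel, 5¢): balance = 20¢
Coin 5 (dime, 10¢): balance = 30¢
All coins inserted, balance 30¢ < price 40¢ → REFUND 30¢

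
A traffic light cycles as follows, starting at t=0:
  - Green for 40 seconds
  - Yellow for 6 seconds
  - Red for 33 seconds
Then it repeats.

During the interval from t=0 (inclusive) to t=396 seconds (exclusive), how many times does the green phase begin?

Cycle = 40+6+33 = 79s
green phase starts at t = k*79 + 0 for k=0,1,2,...
Need k*79+0 < 396 → k < 5.013
k ∈ {0, ..., 5} → 6 starts

Answer: 6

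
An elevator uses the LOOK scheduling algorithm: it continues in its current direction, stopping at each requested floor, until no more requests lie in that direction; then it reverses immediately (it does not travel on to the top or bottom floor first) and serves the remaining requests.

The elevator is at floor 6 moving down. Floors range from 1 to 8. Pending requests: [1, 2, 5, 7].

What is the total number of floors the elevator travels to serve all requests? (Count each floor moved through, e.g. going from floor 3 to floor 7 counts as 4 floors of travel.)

Start at floor 6 moving down, LOOK stop order: [5, 2, 1, 7]
  6 → 5: |5-6| = 1, total = 1
  5 → 2: |2-5| = 3, total = 4
  2 → 1: |1-2| = 1, total = 5
  1 → 7: |7-1| = 6, total = 11

Answer: 11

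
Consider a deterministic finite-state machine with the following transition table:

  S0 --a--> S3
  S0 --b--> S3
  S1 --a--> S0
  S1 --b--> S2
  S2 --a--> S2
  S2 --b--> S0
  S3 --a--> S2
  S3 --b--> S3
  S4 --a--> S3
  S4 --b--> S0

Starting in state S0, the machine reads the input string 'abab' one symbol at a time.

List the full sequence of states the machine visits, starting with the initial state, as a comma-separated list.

Answer: S0, S3, S3, S2, S0

Derivation:
Start: S0
  read 'a': S0 --a--> S3
  read 'b': S3 --b--> S3
  read 'a': S3 --a--> S2
  read 'b': S2 --b--> S0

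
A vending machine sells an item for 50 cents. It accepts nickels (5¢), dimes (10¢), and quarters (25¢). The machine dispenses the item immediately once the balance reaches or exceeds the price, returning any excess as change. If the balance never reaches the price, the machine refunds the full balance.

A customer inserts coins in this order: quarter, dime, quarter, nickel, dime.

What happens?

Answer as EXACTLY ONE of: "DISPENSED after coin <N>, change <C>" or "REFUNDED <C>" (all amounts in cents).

Answer: DISPENSED after coin 3, change 10

Derivation:
Price: 50¢
Coin 1 (quarter, 25¢): balance = 25¢
Coin 2 (dime, 10¢): balance = 35¢
Coin 3 (quarter, 25¢): balance = 60¢
  → balance >= price → DISPENSE, change = 60 - 50 = 10¢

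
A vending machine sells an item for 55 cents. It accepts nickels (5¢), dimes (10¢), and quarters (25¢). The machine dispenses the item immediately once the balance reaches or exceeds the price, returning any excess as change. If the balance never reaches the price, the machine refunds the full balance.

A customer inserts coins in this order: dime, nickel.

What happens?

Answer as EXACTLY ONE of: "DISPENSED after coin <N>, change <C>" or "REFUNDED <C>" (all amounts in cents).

Answer: REFUNDED 15

Derivation:
Price: 55¢
Coin 1 (dime, 10¢): balance = 10¢
Coin 2 (nickel, 5¢): balance = 15¢
All coins inserted, balance 15¢ < price 55¢ → REFUND 15¢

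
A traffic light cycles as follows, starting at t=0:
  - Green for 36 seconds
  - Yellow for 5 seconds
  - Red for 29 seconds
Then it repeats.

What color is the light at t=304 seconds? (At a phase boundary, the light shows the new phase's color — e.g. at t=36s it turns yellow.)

Answer: green

Derivation:
Cycle length = 36 + 5 + 29 = 70s
t = 304, phase_t = 304 mod 70 = 24
24 < 36 (green end) → GREEN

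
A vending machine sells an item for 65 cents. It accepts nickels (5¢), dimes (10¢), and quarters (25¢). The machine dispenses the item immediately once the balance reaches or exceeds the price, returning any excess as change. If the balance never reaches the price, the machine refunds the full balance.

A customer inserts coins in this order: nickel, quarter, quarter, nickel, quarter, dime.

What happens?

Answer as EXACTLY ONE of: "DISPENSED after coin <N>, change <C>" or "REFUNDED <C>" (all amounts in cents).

Answer: DISPENSED after coin 5, change 20

Derivation:
Price: 65¢
Coin 1 (nickel, 5¢): balance = 5¢
Coin 2 (quarter, 25¢): balance = 30¢
Coin 3 (quarter, 25¢): balance = 55¢
Coin 4 (nickel, 5¢): balance = 60¢
Coin 5 (quarter, 25¢): balance = 85¢
  → balance >= price → DISPENSE, change = 85 - 65 = 20¢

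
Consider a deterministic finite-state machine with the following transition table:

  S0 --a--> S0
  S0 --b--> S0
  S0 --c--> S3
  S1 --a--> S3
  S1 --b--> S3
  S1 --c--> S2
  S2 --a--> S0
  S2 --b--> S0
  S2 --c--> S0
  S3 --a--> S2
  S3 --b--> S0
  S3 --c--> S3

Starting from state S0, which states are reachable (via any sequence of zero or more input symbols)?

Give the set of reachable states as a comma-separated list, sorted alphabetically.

Answer: S0, S2, S3

Derivation:
BFS from S0:
  visit S0: S0--a-->S0 (seen), S0--b-->S0 (seen), S0--c-->S3 (new)
  visit S3: S3--a-->S2 (new), S3--b-->S0 (seen), S3--c-->S3 (seen)
  visit S2: S2--a-->S0 (seen), S2--b-->S0 (seen), S2--c-->S0 (seen)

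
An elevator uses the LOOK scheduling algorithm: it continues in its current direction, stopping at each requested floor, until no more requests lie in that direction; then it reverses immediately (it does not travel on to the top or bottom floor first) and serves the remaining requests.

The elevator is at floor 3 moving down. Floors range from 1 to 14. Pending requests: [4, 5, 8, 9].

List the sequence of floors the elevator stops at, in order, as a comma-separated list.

Answer: 4, 5, 8, 9

Derivation:
Current: 3, moving DOWN
Serve below first (descending): []
Then reverse, serve above (ascending): [4, 5, 8, 9]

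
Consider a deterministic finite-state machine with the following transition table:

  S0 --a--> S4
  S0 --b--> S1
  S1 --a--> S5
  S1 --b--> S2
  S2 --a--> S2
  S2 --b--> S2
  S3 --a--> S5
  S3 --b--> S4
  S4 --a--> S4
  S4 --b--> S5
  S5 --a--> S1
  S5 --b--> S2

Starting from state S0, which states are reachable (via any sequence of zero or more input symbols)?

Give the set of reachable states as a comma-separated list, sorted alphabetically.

Answer: S0, S1, S2, S4, S5

Derivation:
BFS from S0:
  visit S0: S0--a-->S4 (new), S0--b-->S1 (new)
  visit S4: S4--a-->S4 (seen), S4--b-->S5 (new)
  visit S1: S1--a-->S5 (seen), S1--b-->S2 (new)
  visit S5: S5--a-->S1 (seen), S5--b-->S2 (seen)
  visit S2: S2--a-->S2 (seen), S2--b-->S2 (seen)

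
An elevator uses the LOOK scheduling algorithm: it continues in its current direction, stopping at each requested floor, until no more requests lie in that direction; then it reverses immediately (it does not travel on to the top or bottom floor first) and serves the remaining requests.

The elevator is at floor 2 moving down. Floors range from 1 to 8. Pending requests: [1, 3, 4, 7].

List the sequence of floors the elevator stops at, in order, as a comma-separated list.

Answer: 1, 3, 4, 7

Derivation:
Current: 2, moving DOWN
Serve below first (descending): [1]
Then reverse, serve above (ascending): [3, 4, 7]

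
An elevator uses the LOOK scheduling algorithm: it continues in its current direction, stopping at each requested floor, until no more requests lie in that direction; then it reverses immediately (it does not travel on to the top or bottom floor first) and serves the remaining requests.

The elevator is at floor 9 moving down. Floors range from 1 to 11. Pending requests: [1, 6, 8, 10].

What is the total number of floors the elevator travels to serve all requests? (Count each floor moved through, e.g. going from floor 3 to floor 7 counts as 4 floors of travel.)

Start at floor 9 moving down, LOOK stop order: [8, 6, 1, 10]
  9 → 8: |8-9| = 1, total = 1
  8 → 6: |6-8| = 2, total = 3
  6 → 1: |1-6| = 5, total = 8
  1 → 10: |10-1| = 9, total = 17

Answer: 17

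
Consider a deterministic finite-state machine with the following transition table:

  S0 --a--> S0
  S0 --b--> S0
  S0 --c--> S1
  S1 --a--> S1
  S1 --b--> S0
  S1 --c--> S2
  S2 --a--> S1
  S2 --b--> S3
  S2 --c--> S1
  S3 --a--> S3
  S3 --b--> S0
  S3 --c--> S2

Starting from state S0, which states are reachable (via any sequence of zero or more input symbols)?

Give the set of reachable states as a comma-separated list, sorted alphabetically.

Answer: S0, S1, S2, S3

Derivation:
BFS from S0:
  visit S0: S0--a-->S0 (seen), S0--b-->S0 (seen), S0--c-->S1 (new)
  visit S1: S1--a-->S1 (seen), S1--b-->S0 (seen), S1--c-->S2 (new)
  visit S2: S2--a-->S1 (seen), S2--b-->S3 (new), S2--c-->S1 (seen)
  visit S3: S3--a-->S3 (seen), S3--b-->S0 (seen), S3--c-->S2 (seen)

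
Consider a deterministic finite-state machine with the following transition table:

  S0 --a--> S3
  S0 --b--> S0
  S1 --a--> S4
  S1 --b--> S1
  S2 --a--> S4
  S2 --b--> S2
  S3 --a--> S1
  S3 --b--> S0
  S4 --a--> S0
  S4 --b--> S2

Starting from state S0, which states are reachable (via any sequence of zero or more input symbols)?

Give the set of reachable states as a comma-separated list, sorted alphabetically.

BFS from S0:
  visit S0: S0--a-->S3 (new), S0--b-->S0 (seen)
  visit S3: S3--a-->S1 (new), S3--b-->S0 (seen)
  visit S1: S1--a-->S4 (new), S1--b-->S1 (seen)
  visit S4: S4--a-->S0 (seen), S4--b-->S2 (new)
  visit S2: S2--a-->S4 (seen), S2--b-->S2 (seen)

Answer: S0, S1, S2, S3, S4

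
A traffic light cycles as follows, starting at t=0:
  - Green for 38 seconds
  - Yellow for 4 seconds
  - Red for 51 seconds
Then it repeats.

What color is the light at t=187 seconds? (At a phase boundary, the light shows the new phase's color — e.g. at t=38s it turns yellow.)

Answer: green

Derivation:
Cycle length = 38 + 4 + 51 = 93s
t = 187, phase_t = 187 mod 93 = 1
1 < 38 (green end) → GREEN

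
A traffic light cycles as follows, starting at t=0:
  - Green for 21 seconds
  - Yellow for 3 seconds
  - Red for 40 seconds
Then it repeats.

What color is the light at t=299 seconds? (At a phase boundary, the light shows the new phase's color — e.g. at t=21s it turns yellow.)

Cycle length = 21 + 3 + 40 = 64s
t = 299, phase_t = 299 mod 64 = 43
43 >= 24 → RED

Answer: red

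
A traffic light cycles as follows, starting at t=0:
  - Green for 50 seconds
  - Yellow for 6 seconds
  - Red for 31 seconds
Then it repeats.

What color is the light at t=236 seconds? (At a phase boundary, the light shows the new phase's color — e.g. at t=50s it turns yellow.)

Answer: red

Derivation:
Cycle length = 50 + 6 + 31 = 87s
t = 236, phase_t = 236 mod 87 = 62
62 >= 56 → RED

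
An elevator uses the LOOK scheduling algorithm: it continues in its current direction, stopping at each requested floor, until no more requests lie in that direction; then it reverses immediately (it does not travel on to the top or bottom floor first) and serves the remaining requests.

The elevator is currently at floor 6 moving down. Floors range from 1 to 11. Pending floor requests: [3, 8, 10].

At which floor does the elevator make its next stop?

Answer: 3

Derivation:
Current floor: 6, direction: down
Requests above: [8, 10]
Requests below: [3]
Moving down and requests lie below → nearest below is max([3]) = 3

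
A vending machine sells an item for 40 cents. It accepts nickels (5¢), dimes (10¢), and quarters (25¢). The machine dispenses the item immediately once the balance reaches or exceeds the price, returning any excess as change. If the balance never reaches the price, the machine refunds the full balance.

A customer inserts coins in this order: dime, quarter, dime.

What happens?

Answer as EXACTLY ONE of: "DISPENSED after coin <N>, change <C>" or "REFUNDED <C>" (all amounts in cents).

Answer: DISPENSED after coin 3, change 5

Derivation:
Price: 40¢
Coin 1 (dime, 10¢): balance = 10¢
Coin 2 (quarter, 25¢): balance = 35¢
Coin 3 (dime, 10¢): balance = 45¢
  → balance >= price → DISPENSE, change = 45 - 40 = 5¢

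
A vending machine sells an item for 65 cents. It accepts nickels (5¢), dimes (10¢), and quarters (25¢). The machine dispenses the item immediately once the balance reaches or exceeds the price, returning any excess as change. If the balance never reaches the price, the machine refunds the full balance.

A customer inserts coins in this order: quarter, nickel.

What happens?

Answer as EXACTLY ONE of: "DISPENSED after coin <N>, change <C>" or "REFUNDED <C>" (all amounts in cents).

Price: 65¢
Coin 1 (quarter, 25¢): balance = 25¢
Coin 2 (nickel, 5¢): balance = 30¢
All coins inserted, balance 30¢ < price 65¢ → REFUND 30¢

Answer: REFUNDED 30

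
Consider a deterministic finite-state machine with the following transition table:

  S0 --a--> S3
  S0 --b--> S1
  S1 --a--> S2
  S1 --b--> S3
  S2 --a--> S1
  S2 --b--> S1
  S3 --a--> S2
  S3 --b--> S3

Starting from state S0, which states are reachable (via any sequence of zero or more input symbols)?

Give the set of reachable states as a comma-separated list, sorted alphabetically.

BFS from S0:
  visit S0: S0--a-->S3 (new), S0--b-->S1 (new)
  visit S3: S3--a-->S2 (new), S3--b-->S3 (seen)
  visit S1: S1--a-->S2 (seen), S1--b-->S3 (seen)
  visit S2: S2--a-->S1 (seen), S2--b-->S1 (seen)

Answer: S0, S1, S2, S3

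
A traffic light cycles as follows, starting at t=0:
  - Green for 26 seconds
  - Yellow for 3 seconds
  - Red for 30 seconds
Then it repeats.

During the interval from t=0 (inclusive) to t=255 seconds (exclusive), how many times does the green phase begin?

Answer: 5

Derivation:
Cycle = 26+3+30 = 59s
green phase starts at t = k*59 + 0 for k=0,1,2,...
Need k*59+0 < 255 → k < 4.322
k ∈ {0, ..., 4} → 5 starts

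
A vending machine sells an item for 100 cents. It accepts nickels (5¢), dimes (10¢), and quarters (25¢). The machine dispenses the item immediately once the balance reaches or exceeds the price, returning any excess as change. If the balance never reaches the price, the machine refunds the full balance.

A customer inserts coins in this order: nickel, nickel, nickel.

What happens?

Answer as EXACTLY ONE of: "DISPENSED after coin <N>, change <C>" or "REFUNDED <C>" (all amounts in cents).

Price: 100¢
Coin 1 (nickel, 5¢): balance = 5¢
Coin 2 (nickel, 5¢): balance = 10¢
Coin 3 (nickel, 5¢): balance = 15¢
All coins inserted, balance 15¢ < price 100¢ → REFUND 15¢

Answer: REFUNDED 15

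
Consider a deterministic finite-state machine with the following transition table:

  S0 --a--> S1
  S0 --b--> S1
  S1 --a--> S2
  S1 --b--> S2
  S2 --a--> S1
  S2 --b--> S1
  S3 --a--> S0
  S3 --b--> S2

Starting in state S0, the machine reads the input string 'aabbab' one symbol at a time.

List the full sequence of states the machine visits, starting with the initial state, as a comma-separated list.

Answer: S0, S1, S2, S1, S2, S1, S2

Derivation:
Start: S0
  read 'a': S0 --a--> S1
  read 'a': S1 --a--> S2
  read 'b': S2 --b--> S1
  read 'b': S1 --b--> S2
  read 'a': S2 --a--> S1
  read 'b': S1 --b--> S2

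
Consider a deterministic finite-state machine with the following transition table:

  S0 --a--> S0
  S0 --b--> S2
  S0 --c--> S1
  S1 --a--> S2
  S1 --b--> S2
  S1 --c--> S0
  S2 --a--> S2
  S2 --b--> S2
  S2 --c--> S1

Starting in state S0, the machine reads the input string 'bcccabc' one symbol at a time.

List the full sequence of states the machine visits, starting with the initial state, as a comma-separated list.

Start: S0
  read 'b': S0 --b--> S2
  read 'c': S2 --c--> S1
  read 'c': S1 --c--> S0
  read 'c': S0 --c--> S1
  read 'a': S1 --a--> S2
  read 'b': S2 --b--> S2
  read 'c': S2 --c--> S1

Answer: S0, S2, S1, S0, S1, S2, S2, S1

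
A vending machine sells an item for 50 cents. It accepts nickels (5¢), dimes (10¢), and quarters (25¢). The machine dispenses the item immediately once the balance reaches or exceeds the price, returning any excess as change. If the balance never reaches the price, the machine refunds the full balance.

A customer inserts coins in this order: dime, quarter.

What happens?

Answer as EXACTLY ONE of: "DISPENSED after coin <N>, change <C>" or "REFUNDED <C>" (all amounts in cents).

Answer: REFUNDED 35

Derivation:
Price: 50¢
Coin 1 (dime, 10¢): balance = 10¢
Coin 2 (quarter, 25¢): balance = 35¢
All coins inserted, balance 35¢ < price 50¢ → REFUND 35¢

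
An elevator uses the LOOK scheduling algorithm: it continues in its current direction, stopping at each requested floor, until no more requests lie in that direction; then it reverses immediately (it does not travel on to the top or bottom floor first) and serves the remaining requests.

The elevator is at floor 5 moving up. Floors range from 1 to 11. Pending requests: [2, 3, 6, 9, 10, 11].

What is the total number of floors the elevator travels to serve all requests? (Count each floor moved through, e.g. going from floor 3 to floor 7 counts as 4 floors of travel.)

Start at floor 5 moving up, LOOK stop order: [6, 9, 10, 11, 3, 2]
  5 → 6: |6-5| = 1, total = 1
  6 → 9: |9-6| = 3, total = 4
  9 → 10: |10-9| = 1, total = 5
  10 → 11: |11-10| = 1, total = 6
  11 → 3: |3-11| = 8, total = 14
  3 → 2: |2-3| = 1, total = 15

Answer: 15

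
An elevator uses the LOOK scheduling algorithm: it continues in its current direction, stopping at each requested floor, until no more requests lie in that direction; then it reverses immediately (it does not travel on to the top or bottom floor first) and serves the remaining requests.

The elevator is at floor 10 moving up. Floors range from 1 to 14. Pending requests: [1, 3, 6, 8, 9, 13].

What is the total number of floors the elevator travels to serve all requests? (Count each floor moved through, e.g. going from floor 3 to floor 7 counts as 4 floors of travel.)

Start at floor 10 moving up, LOOK stop order: [13, 9, 8, 6, 3, 1]
  10 → 13: |13-10| = 3, total = 3
  13 → 9: |9-13| = 4, total = 7
  9 → 8: |8-9| = 1, total = 8
  8 → 6: |6-8| = 2, total = 10
  6 → 3: |3-6| = 3, total = 13
  3 → 1: |1-3| = 2, total = 15

Answer: 15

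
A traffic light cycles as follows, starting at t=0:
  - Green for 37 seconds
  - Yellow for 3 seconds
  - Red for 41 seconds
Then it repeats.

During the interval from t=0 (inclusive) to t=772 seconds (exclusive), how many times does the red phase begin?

Answer: 10

Derivation:
Cycle = 37+3+41 = 81s
red phase starts at t = k*81 + 40 for k=0,1,2,...
Need k*81+40 < 772 → k < 9.037
k ∈ {0, ..., 9} → 10 starts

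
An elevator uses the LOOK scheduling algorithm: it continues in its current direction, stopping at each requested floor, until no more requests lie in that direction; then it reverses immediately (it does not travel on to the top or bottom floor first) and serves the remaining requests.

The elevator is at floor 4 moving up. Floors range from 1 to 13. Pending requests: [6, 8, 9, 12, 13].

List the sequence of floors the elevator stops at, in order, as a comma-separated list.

Answer: 6, 8, 9, 12, 13

Derivation:
Current: 4, moving UP
Serve above first (ascending): [6, 8, 9, 12, 13]
Then reverse, serve below (descending): []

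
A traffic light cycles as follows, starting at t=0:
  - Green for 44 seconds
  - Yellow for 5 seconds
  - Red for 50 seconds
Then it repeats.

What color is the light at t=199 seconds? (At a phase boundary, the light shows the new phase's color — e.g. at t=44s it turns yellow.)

Cycle length = 44 + 5 + 50 = 99s
t = 199, phase_t = 199 mod 99 = 1
1 < 44 (green end) → GREEN

Answer: green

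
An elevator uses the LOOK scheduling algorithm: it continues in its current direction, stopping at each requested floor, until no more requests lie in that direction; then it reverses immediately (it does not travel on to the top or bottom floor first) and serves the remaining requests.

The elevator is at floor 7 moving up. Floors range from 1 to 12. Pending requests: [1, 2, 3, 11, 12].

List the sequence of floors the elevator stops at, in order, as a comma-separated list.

Answer: 11, 12, 3, 2, 1

Derivation:
Current: 7, moving UP
Serve above first (ascending): [11, 12]
Then reverse, serve below (descending): [3, 2, 1]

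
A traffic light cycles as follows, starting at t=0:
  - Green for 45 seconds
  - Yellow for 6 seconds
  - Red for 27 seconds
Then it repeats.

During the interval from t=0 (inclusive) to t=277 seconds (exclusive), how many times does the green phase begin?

Answer: 4

Derivation:
Cycle = 45+6+27 = 78s
green phase starts at t = k*78 + 0 for k=0,1,2,...
Need k*78+0 < 277 → k < 3.551
k ∈ {0, ..., 3} → 4 starts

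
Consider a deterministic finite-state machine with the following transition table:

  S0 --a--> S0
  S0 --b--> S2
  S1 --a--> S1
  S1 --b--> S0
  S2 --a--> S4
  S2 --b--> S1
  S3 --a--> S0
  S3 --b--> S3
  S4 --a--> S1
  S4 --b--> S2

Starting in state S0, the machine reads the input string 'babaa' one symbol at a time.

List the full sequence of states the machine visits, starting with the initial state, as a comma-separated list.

Start: S0
  read 'b': S0 --b--> S2
  read 'a': S2 --a--> S4
  read 'b': S4 --b--> S2
  read 'a': S2 --a--> S4
  read 'a': S4 --a--> S1

Answer: S0, S2, S4, S2, S4, S1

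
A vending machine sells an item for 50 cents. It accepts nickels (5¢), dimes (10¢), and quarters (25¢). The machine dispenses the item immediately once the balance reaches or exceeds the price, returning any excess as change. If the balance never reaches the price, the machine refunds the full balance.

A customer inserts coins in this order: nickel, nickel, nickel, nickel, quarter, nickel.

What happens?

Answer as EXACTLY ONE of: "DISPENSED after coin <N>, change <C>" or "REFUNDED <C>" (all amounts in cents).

Price: 50¢
Coin 1 (nickel, 5¢): balance = 5¢
Coin 2 (nickel, 5¢): balance = 10¢
Coin 3 (nickel, 5¢): balance = 15¢
Coin 4 (nickel, 5¢): balance = 20¢
Coin 5 (quarter, 25¢): balance = 45¢
Coin 6 (nickel, 5¢): balance = 50¢
  → balance >= price → DISPENSE, change = 50 - 50 = 0¢

Answer: DISPENSED after coin 6, change 0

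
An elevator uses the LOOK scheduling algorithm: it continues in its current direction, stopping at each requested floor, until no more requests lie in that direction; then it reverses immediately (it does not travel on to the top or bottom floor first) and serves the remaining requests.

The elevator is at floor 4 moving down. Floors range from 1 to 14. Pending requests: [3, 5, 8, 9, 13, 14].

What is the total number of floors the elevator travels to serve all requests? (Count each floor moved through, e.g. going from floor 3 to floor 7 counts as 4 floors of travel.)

Answer: 12

Derivation:
Start at floor 4 moving down, LOOK stop order: [3, 5, 8, 9, 13, 14]
  4 → 3: |3-4| = 1, total = 1
  3 → 5: |5-3| = 2, total = 3
  5 → 8: |8-5| = 3, total = 6
  8 → 9: |9-8| = 1, total = 7
  9 → 13: |13-9| = 4, total = 11
  13 → 14: |14-13| = 1, total = 12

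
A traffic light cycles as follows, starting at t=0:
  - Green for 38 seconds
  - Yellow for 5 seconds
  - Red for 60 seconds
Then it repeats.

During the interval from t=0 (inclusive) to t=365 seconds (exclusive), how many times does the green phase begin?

Answer: 4

Derivation:
Cycle = 38+5+60 = 103s
green phase starts at t = k*103 + 0 for k=0,1,2,...
Need k*103+0 < 365 → k < 3.544
k ∈ {0, ..., 3} → 4 starts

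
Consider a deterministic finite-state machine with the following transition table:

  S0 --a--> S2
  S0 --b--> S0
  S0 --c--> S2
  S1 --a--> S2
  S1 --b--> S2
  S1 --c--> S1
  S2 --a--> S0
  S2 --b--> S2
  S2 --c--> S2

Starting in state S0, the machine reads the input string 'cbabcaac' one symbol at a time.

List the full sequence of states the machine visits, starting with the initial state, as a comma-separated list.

Start: S0
  read 'c': S0 --c--> S2
  read 'b': S2 --b--> S2
  read 'a': S2 --a--> S0
  read 'b': S0 --b--> S0
  read 'c': S0 --c--> S2
  read 'a': S2 --a--> S0
  read 'a': S0 --a--> S2
  read 'c': S2 --c--> S2

Answer: S0, S2, S2, S0, S0, S2, S0, S2, S2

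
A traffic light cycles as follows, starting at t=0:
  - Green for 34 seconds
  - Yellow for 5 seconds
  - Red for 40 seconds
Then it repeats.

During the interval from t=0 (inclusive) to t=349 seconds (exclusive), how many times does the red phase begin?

Answer: 4

Derivation:
Cycle = 34+5+40 = 79s
red phase starts at t = k*79 + 39 for k=0,1,2,...
Need k*79+39 < 349 → k < 3.924
k ∈ {0, ..., 3} → 4 starts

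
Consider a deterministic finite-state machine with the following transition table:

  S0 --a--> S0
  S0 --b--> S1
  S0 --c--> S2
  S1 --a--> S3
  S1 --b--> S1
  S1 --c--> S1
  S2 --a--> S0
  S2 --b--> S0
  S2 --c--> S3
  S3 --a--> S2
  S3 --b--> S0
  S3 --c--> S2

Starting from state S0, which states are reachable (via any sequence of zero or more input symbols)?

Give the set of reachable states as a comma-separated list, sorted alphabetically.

BFS from S0:
  visit S0: S0--a-->S0 (seen), S0--b-->S1 (new), S0--c-->S2 (new)
  visit S1: S1--a-->S3 (new), S1--b-->S1 (seen), S1--c-->S1 (seen)
  visit S2: S2--a-->S0 (seen), S2--b-->S0 (seen), S2--c-->S3 (seen)
  visit S3: S3--a-->S2 (seen), S3--b-->S0 (seen), S3--c-->S2 (seen)

Answer: S0, S1, S2, S3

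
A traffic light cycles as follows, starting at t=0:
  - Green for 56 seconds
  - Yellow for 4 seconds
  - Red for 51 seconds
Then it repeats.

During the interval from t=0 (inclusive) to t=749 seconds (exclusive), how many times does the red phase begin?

Answer: 7

Derivation:
Cycle = 56+4+51 = 111s
red phase starts at t = k*111 + 60 for k=0,1,2,...
Need k*111+60 < 749 → k < 6.207
k ∈ {0, ..., 6} → 7 starts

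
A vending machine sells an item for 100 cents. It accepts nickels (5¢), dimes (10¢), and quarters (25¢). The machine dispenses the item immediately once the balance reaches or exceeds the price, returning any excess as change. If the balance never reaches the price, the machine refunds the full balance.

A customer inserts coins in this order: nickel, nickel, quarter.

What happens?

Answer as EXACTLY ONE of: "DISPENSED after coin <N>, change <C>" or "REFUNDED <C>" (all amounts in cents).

Price: 100¢
Coin 1 (nickel, 5¢): balance = 5¢
Coin 2 (nickel, 5¢): balance = 10¢
Coin 3 (quarter, 25¢): balance = 35¢
All coins inserted, balance 35¢ < price 100¢ → REFUND 35¢

Answer: REFUNDED 35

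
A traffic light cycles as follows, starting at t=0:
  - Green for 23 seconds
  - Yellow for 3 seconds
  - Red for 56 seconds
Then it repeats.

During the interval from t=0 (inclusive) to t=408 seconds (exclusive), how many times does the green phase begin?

Answer: 5

Derivation:
Cycle = 23+3+56 = 82s
green phase starts at t = k*82 + 0 for k=0,1,2,...
Need k*82+0 < 408 → k < 4.976
k ∈ {0, ..., 4} → 5 starts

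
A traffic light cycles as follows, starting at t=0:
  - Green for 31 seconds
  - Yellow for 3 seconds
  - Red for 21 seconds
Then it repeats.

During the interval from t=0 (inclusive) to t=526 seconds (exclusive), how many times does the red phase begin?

Cycle = 31+3+21 = 55s
red phase starts at t = k*55 + 34 for k=0,1,2,...
Need k*55+34 < 526 → k < 8.945
k ∈ {0, ..., 8} → 9 starts

Answer: 9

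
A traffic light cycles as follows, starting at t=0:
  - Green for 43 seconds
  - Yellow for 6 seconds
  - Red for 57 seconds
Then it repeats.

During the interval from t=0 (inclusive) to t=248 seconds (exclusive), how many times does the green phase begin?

Cycle = 43+6+57 = 106s
green phase starts at t = k*106 + 0 for k=0,1,2,...
Need k*106+0 < 248 → k < 2.340
k ∈ {0, ..., 2} → 3 starts

Answer: 3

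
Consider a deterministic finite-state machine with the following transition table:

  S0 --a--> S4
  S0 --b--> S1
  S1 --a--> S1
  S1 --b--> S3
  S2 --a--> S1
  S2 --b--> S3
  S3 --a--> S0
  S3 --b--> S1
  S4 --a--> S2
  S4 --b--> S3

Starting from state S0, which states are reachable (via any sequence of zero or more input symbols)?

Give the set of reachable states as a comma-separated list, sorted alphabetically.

Answer: S0, S1, S2, S3, S4

Derivation:
BFS from S0:
  visit S0: S0--a-->S4 (new), S0--b-->S1 (new)
  visit S4: S4--a-->S2 (new), S4--b-->S3 (new)
  visit S1: S1--a-->S1 (seen), S1--b-->S3 (seen)
  visit S2: S2--a-->S1 (seen), S2--b-->S3 (seen)
  visit S3: S3--a-->S0 (seen), S3--b-->S1 (seen)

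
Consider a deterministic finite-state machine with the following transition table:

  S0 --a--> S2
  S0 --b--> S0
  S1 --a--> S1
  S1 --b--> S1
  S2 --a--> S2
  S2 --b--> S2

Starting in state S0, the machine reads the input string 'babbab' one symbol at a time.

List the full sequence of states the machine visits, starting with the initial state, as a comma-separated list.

Answer: S0, S0, S2, S2, S2, S2, S2

Derivation:
Start: S0
  read 'b': S0 --b--> S0
  read 'a': S0 --a--> S2
  read 'b': S2 --b--> S2
  read 'b': S2 --b--> S2
  read 'a': S2 --a--> S2
  read 'b': S2 --b--> S2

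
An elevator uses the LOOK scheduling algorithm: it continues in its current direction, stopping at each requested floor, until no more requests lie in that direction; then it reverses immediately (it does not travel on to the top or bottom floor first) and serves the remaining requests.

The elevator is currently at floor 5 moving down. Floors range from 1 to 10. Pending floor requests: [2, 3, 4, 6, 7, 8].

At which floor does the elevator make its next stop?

Answer: 4

Derivation:
Current floor: 5, direction: down
Requests above: [6, 7, 8]
Requests below: [2, 3, 4]
Moving down and requests lie below → nearest below is max([2, 3, 4]) = 4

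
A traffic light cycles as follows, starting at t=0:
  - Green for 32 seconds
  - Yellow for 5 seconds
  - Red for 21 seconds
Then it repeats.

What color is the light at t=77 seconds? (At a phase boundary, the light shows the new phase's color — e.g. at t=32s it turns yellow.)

Answer: green

Derivation:
Cycle length = 32 + 5 + 21 = 58s
t = 77, phase_t = 77 mod 58 = 19
19 < 32 (green end) → GREEN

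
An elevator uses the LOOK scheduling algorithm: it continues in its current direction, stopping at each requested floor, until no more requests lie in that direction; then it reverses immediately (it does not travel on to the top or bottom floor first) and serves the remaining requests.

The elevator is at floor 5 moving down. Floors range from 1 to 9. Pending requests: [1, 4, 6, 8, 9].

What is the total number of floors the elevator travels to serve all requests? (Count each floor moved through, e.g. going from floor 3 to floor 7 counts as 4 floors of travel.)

Answer: 12

Derivation:
Start at floor 5 moving down, LOOK stop order: [4, 1, 6, 8, 9]
  5 → 4: |4-5| = 1, total = 1
  4 → 1: |1-4| = 3, total = 4
  1 → 6: |6-1| = 5, total = 9
  6 → 8: |8-6| = 2, total = 11
  8 → 9: |9-8| = 1, total = 12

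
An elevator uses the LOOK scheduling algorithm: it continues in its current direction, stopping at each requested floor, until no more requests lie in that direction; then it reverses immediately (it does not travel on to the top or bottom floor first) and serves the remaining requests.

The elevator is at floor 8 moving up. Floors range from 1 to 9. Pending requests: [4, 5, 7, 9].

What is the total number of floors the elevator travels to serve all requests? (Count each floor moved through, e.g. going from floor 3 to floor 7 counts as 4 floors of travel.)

Answer: 6

Derivation:
Start at floor 8 moving up, LOOK stop order: [9, 7, 5, 4]
  8 → 9: |9-8| = 1, total = 1
  9 → 7: |7-9| = 2, total = 3
  7 → 5: |5-7| = 2, total = 5
  5 → 4: |4-5| = 1, total = 6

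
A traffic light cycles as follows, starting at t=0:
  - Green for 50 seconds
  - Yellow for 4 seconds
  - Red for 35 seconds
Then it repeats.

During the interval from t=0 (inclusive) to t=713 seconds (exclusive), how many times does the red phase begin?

Answer: 8

Derivation:
Cycle = 50+4+35 = 89s
red phase starts at t = k*89 + 54 for k=0,1,2,...
Need k*89+54 < 713 → k < 7.404
k ∈ {0, ..., 7} → 8 starts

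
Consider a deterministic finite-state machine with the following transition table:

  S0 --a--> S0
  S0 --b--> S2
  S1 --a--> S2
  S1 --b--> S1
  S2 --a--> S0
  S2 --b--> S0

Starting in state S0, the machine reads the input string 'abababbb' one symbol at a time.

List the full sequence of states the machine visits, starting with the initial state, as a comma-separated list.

Answer: S0, S0, S2, S0, S2, S0, S2, S0, S2

Derivation:
Start: S0
  read 'a': S0 --a--> S0
  read 'b': S0 --b--> S2
  read 'a': S2 --a--> S0
  read 'b': S0 --b--> S2
  read 'a': S2 --a--> S0
  read 'b': S0 --b--> S2
  read 'b': S2 --b--> S0
  read 'b': S0 --b--> S2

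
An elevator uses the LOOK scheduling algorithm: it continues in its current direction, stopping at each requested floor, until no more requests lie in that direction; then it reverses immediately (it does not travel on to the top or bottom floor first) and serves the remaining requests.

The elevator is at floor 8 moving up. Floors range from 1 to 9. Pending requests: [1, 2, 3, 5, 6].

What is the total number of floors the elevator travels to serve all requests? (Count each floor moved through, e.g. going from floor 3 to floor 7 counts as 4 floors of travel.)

Start at floor 8 moving up, LOOK stop order: [6, 5, 3, 2, 1]
  8 → 6: |6-8| = 2, total = 2
  6 → 5: |5-6| = 1, total = 3
  5 → 3: |3-5| = 2, total = 5
  3 → 2: |2-3| = 1, total = 6
  2 → 1: |1-2| = 1, total = 7

Answer: 7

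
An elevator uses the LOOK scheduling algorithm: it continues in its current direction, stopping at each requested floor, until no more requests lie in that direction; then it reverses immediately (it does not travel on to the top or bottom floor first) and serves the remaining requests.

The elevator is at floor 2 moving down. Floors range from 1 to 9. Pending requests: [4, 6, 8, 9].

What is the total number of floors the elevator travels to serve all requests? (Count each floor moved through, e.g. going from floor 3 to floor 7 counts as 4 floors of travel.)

Start at floor 2 moving down, LOOK stop order: [4, 6, 8, 9]
  2 → 4: |4-2| = 2, total = 2
  4 → 6: |6-4| = 2, total = 4
  6 → 8: |8-6| = 2, total = 6
  8 → 9: |9-8| = 1, total = 7

Answer: 7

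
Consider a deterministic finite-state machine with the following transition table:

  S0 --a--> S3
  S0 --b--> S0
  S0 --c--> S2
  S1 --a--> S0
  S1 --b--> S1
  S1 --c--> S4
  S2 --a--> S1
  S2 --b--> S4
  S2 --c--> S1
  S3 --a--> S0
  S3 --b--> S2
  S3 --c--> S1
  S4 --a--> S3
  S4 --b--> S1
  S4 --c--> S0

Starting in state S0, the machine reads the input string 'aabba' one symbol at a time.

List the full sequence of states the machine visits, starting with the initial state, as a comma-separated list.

Start: S0
  read 'a': S0 --a--> S3
  read 'a': S3 --a--> S0
  read 'b': S0 --b--> S0
  read 'b': S0 --b--> S0
  read 'a': S0 --a--> S3

Answer: S0, S3, S0, S0, S0, S3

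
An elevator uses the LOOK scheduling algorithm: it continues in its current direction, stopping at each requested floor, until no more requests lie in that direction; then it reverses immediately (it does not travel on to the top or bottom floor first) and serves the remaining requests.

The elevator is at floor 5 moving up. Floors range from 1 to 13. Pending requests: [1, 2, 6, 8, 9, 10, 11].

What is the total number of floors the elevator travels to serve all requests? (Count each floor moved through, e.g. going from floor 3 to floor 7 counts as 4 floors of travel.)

Answer: 16

Derivation:
Start at floor 5 moving up, LOOK stop order: [6, 8, 9, 10, 11, 2, 1]
  5 → 6: |6-5| = 1, total = 1
  6 → 8: |8-6| = 2, total = 3
  8 → 9: |9-8| = 1, total = 4
  9 → 10: |10-9| = 1, total = 5
  10 → 11: |11-10| = 1, total = 6
  11 → 2: |2-11| = 9, total = 15
  2 → 1: |1-2| = 1, total = 16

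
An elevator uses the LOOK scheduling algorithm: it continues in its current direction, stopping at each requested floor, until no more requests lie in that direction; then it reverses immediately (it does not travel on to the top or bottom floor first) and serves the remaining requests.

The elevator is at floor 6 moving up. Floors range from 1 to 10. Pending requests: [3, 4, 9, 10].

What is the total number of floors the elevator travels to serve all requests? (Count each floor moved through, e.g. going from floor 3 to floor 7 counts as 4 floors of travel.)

Answer: 11

Derivation:
Start at floor 6 moving up, LOOK stop order: [9, 10, 4, 3]
  6 → 9: |9-6| = 3, total = 3
  9 → 10: |10-9| = 1, total = 4
  10 → 4: |4-10| = 6, total = 10
  4 → 3: |3-4| = 1, total = 11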